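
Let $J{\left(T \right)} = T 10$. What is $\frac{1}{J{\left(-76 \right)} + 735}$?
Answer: $- \frac{1}{25} \approx -0.04$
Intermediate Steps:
$J{\left(T \right)} = 10 T$
$\frac{1}{J{\left(-76 \right)} + 735} = \frac{1}{10 \left(-76\right) + 735} = \frac{1}{-760 + 735} = \frac{1}{-25} = - \frac{1}{25}$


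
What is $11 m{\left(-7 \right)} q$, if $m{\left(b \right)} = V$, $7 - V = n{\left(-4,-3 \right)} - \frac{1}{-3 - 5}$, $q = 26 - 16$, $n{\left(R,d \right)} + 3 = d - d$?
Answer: $\frac{4345}{4} \approx 1086.3$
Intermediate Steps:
$n{\left(R,d \right)} = -3$ ($n{\left(R,d \right)} = -3 + \left(d - d\right) = -3 + 0 = -3$)
$q = 10$
$V = \frac{79}{8}$ ($V = 7 - \left(-3 - \frac{1}{-3 - 5}\right) = 7 - \left(-3 - \frac{1}{-8}\right) = 7 - \left(-3 - - \frac{1}{8}\right) = 7 - \left(-3 + \frac{1}{8}\right) = 7 - - \frac{23}{8} = 7 + \frac{23}{8} = \frac{79}{8} \approx 9.875$)
$m{\left(b \right)} = \frac{79}{8}$
$11 m{\left(-7 \right)} q = 11 \cdot \frac{79}{8} \cdot 10 = \frac{869}{8} \cdot 10 = \frac{4345}{4}$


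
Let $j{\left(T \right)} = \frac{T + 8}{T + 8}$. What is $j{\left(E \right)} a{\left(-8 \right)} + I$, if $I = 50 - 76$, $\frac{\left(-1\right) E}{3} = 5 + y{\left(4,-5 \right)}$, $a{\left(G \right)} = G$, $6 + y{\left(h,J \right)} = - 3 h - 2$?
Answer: $-34$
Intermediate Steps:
$y{\left(h,J \right)} = -8 - 3 h$ ($y{\left(h,J \right)} = -6 - \left(2 + 3 h\right) = -8 - 3 h$)
$E = 45$ ($E = - 3 \left(5 - 20\right) = \left(-3\right) \left(-15\right) = 45$)
$j{\left(T \right)} = 1$ ($j{\left(T \right)} = \frac{8 + T}{8 + T} = 1$)
$I = -26$
$j{\left(E \right)} a{\left(-8 \right)} + I = 1 \left(-8\right) - 26 = -8 - 26 = -34$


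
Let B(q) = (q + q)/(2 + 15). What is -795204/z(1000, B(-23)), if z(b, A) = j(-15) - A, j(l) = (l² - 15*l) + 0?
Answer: -91341/52 ≈ -1756.6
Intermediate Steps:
j(l) = l² - 15*l
B(q) = 2*q/17 (B(q) = (2*q)/17 = (2*q)*(1/17) = 2*q/17)
z(b, A) = 450 - A (z(b, A) = -15*(-15 - 15) - A = -15*(-30) - A = 450 - A)
-795204/z(1000, B(-23)) = -795204/(450 - 2*(-23)/17) = -795204/(450 - 1*(-46/17)) = -795204/(450 + 46/17) = -795204/7696/17 = -795204*17/7696 = -91341/52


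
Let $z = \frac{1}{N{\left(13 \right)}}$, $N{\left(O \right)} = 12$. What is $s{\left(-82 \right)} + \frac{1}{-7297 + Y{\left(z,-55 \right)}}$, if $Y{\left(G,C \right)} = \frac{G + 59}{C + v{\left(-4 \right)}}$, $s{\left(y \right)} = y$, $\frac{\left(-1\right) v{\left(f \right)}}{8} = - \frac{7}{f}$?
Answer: $- \frac{495496078}{6042625} \approx -82.0$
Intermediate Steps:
$v{\left(f \right)} = \frac{56}{f}$ ($v{\left(f \right)} = - 8 \left(- \frac{7}{f}\right) = \frac{56}{f}$)
$z = \frac{1}{12} \approx 0.083333$
$Y{\left(G,C \right)} = \frac{59 + G}{-14 + C}$ ($Y{\left(G,C \right)} = \frac{G + 59}{C + \frac{56}{-4}} = \frac{59 + G}{C + 56 \left(- \frac{1}{4}\right)} = \frac{59 + G}{C - 14} = \frac{59 + G}{-14 + C}$)
$s{\left(-82 \right)} + \frac{1}{-7297 + Y{\left(z,-55 \right)}} = -82 + \frac{1}{-7297 + \frac{59 + \frac{1}{12}}{-14 - 55}} = -82 + \frac{1}{-7297 + \frac{1}{-69} \cdot \frac{709}{12}} = -82 + \frac{1}{-7297 - \frac{709}{828}} = -82 + \frac{1}{- \frac{6042625}{828}} = -82 - \frac{828}{6042625} = - \frac{495496078}{6042625}$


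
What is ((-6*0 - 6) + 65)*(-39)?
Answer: -2301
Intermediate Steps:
((-6*0 - 6) + 65)*(-39) = ((0 - 6) + 65)*(-39) = (-6 + 65)*(-39) = 59*(-39) = -2301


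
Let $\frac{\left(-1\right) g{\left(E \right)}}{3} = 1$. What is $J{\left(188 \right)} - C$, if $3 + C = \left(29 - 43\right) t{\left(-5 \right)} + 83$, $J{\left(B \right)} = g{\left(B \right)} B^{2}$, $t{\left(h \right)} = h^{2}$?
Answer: $-105762$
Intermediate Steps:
$g{\left(E \right)} = -3$ ($g{\left(E \right)} = \left(-3\right) 1 = -3$)
$J{\left(B \right)} = - 3 B^{2}$
$C = -270$ ($C = -3 + \left(\left(29 - 43\right) \left(-5\right)^{2} + 83\right) = -3 + \left(\left(29 - 43\right) 25 + 83\right) = -3 + \left(\left(-14\right) 25 + 83\right) = -3 + \left(-350 + 83\right) = -3 - 267 = -270$)
$J{\left(188 \right)} - C = - 3 \cdot 188^{2} - -270 = \left(-3\right) 35344 + 270 = -106032 + 270 = -105762$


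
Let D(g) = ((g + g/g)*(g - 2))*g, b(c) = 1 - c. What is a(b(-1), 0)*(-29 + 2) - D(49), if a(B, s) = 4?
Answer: -115258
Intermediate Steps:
D(g) = g*(1 + g)*(-2 + g) (D(g) = ((g + 1)*(-2 + g))*g = ((1 + g)*(-2 + g))*g = g*(1 + g)*(-2 + g))
a(b(-1), 0)*(-29 + 2) - D(49) = 4*(-29 + 2) - 49*(-2 + 49**2 - 1*49) = 4*(-27) - 49*(-2 + 2401 - 49) = -108 - 49*2350 = -108 - 1*115150 = -108 - 115150 = -115258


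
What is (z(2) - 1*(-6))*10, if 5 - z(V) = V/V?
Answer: 100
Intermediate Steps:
z(V) = 4 (z(V) = 5 - V/V = 5 - 1*1 = 5 - 1 = 4)
(z(2) - 1*(-6))*10 = (4 - 1*(-6))*10 = (4 + 6)*10 = 10*10 = 100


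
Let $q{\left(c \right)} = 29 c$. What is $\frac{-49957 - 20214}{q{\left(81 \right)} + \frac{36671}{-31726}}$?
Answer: $- \frac{2226245146}{74487703} \approx -29.887$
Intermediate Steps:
$\frac{-49957 - 20214}{q{\left(81 \right)} + \frac{36671}{-31726}} = \frac{-49957 - 20214}{29 \cdot 81 + \frac{36671}{-31726}} = - \frac{70171}{2349 + 36671 \left(- \frac{1}{31726}\right)} = - \frac{70171}{2349 - \frac{36671}{31726}} = - \frac{70171}{\frac{74487703}{31726}} = \left(-70171\right) \frac{31726}{74487703} = - \frac{2226245146}{74487703}$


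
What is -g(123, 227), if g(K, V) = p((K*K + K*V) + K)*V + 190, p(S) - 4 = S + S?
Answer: -19601640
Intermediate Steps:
p(S) = 4 + 2*S (p(S) = 4 + (S + S) = 4 + 2*S)
g(K, V) = 190 + V*(4 + 2*K + 2*K**2 + 2*K*V) (g(K, V) = (4 + 2*((K*K + K*V) + K))*V + 190 = (4 + 2*((K**2 + K*V) + K))*V + 190 = (4 + 2*(K + K**2 + K*V))*V + 190 = (4 + (2*K + 2*K**2 + 2*K*V))*V + 190 = (4 + 2*K + 2*K**2 + 2*K*V)*V + 190 = V*(4 + 2*K + 2*K**2 + 2*K*V) + 190 = 190 + V*(4 + 2*K + 2*K**2 + 2*K*V))
-g(123, 227) = -(190 + 2*227*(2 + 123*(1 + 123 + 227))) = -(190 + 2*227*(2 + 123*351)) = -(190 + 2*227*(2 + 43173)) = -(190 + 2*227*43175) = -(190 + 19601450) = -1*19601640 = -19601640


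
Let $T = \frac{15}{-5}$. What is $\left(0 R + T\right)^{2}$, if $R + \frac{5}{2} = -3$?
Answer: $9$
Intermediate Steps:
$R = - \frac{11}{2}$ ($R = - \frac{5}{2} - 3 = - \frac{11}{2} \approx -5.5$)
$T = -3$ ($T = 15 \left(- \frac{1}{5}\right) = -3$)
$\left(0 R + T\right)^{2} = \left(0 \left(- \frac{11}{2}\right) - 3\right)^{2} = \left(0 - 3\right)^{2} = \left(-3\right)^{2} = 9$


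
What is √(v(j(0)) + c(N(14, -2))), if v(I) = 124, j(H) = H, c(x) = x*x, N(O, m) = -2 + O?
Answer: 2*√67 ≈ 16.371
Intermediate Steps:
c(x) = x²
√(v(j(0)) + c(N(14, -2))) = √(124 + (-2 + 14)²) = √(124 + 12²) = √(124 + 144) = √268 = 2*√67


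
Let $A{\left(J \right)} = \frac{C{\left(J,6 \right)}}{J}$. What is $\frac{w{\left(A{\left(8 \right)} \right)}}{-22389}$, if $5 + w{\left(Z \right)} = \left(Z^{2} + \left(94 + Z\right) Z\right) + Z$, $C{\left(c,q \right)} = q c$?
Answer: $- \frac{637}{22389} \approx -0.028451$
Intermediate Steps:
$C{\left(c,q \right)} = c q$
$A{\left(J \right)} = 6$ ($A{\left(J \right)} = \frac{J 6}{J} = \frac{6 J}{J} = 6$)
$w{\left(Z \right)} = -5 + Z + Z^{2} + Z \left(94 + Z\right)$ ($w{\left(Z \right)} = -5 + \left(\left(Z^{2} + \left(94 + Z\right) Z\right) + Z\right) = -5 + \left(\left(Z^{2} + Z \left(94 + Z\right)\right) + Z\right) = -5 + \left(Z + Z^{2} + Z \left(94 + Z\right)\right) = -5 + Z + Z^{2} + Z \left(94 + Z\right)$)
$\frac{w{\left(A{\left(8 \right)} \right)}}{-22389} = \frac{-5 + 2 \cdot 6^{2} + 95 \cdot 6}{-22389} = \left(-5 + 2 \cdot 36 + 570\right) \left(- \frac{1}{22389}\right) = \left(-5 + 72 + 570\right) \left(- \frac{1}{22389}\right) = 637 \left(- \frac{1}{22389}\right) = - \frac{637}{22389}$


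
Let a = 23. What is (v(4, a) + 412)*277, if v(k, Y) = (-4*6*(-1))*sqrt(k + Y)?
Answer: 114124 + 19944*sqrt(3) ≈ 1.4867e+5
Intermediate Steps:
v(k, Y) = 24*sqrt(Y + k) (v(k, Y) = (-24*(-1))*sqrt(Y + k) = 24*sqrt(Y + k))
(v(4, a) + 412)*277 = (24*sqrt(23 + 4) + 412)*277 = (24*sqrt(27) + 412)*277 = (24*(3*sqrt(3)) + 412)*277 = (72*sqrt(3) + 412)*277 = (412 + 72*sqrt(3))*277 = 114124 + 19944*sqrt(3)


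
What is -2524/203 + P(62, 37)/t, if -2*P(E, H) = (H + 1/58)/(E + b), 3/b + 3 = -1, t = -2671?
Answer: -235953993/18977455 ≈ -12.433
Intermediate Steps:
b = -¾ (b = 3/(-3 - 1) = 3/(-4) = 3*(-¼) = -¾ ≈ -0.75000)
P(E, H) = -(1/58 + H)/(2*(-¾ + E)) (P(E, H) = -(H + 1/58)/(2*(E - ¾)) = -(H + 1/58)/(2*(-¾ + E)) = -(1/58 + H)/(2*(-¾ + E)))
-2524/203 + P(62, 37)/t = -2524/203 + ((-1 - 58*37)/(29*(-3 + 4*62)))/(-2671) = -2524*1/203 + ((-1 - 2146)/(29*(-3 + 248)))*(-1/2671) = -2524/203 + ((1/29)*(-2147)/245)*(-1/2671) = -2524/203 + ((1/29)*(1/245)*(-2147))*(-1/2671) = -2524/203 - 2147/7105*(-1/2671) = -2524/203 + 2147/18977455 = -235953993/18977455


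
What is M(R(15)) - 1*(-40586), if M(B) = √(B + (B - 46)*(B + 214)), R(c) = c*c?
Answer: 40586 + √78806 ≈ 40867.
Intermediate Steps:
R(c) = c²
M(B) = √(B + (-46 + B)*(214 + B))
M(R(15)) - 1*(-40586) = √(-9844 + (15²)² + 169*15²) - 1*(-40586) = √(-9844 + 225² + 169*225) + 40586 = √(-9844 + 50625 + 38025) + 40586 = √78806 + 40586 = 40586 + √78806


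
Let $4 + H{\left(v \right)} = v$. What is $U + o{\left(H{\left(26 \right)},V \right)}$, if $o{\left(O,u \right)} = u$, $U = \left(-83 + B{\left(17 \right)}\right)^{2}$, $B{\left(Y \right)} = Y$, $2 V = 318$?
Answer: $4515$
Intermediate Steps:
$V = 159$ ($V = \frac{1}{2} \cdot 318 = 159$)
$H{\left(v \right)} = -4 + v$
$U = 4356$ ($U = \left(-83 + 17\right)^{2} = \left(-66\right)^{2} = 4356$)
$U + o{\left(H{\left(26 \right)},V \right)} = 4356 + 159 = 4515$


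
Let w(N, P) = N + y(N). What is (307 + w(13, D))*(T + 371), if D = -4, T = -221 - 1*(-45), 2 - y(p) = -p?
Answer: 65325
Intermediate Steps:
y(p) = 2 + p (y(p) = 2 - (-1)*p = 2 + p)
T = -176 (T = -221 + 45 = -176)
w(N, P) = 2 + 2*N (w(N, P) = N + (2 + N) = 2 + 2*N)
(307 + w(13, D))*(T + 371) = (307 + (2 + 2*13))*(-176 + 371) = (307 + (2 + 26))*195 = (307 + 28)*195 = 335*195 = 65325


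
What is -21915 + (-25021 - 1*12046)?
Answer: -58982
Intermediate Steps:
-21915 + (-25021 - 1*12046) = -21915 + (-25021 - 12046) = -21915 - 37067 = -58982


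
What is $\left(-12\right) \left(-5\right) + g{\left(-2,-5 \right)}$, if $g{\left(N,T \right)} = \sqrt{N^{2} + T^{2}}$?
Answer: $60 + \sqrt{29} \approx 65.385$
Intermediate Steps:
$\left(-12\right) \left(-5\right) + g{\left(-2,-5 \right)} = \left(-12\right) \left(-5\right) + \sqrt{\left(-2\right)^{2} + \left(-5\right)^{2}} = 60 + \sqrt{4 + 25} = 60 + \sqrt{29}$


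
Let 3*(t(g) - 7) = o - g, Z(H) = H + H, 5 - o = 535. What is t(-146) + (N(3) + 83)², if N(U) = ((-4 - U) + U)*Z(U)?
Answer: 3360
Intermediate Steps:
o = -530 (o = 5 - 1*535 = 5 - 535 = -530)
Z(H) = 2*H
N(U) = -8*U (N(U) = ((-4 - U) + U)*(2*U) = -8*U)
t(g) = -509/3 - g/3 (t(g) = 7 + (-530 - g)/3 = 7 + (-530/3 - g/3) = -509/3 - g/3)
t(-146) + (N(3) + 83)² = (-509/3 - ⅓*(-146)) + (-8*3 + 83)² = (-509/3 + 146/3) + (-24 + 83)² = -121 + 59² = -121 + 3481 = 3360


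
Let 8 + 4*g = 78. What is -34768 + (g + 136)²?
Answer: -44823/4 ≈ -11206.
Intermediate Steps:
g = 35/2 (g = -2 + (¼)*78 = -2 + 39/2 = 35/2 ≈ 17.500)
-34768 + (g + 136)² = -34768 + (35/2 + 136)² = -34768 + (307/2)² = -34768 + 94249/4 = -44823/4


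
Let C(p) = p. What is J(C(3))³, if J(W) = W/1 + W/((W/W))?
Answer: 216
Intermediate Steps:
J(W) = 2*W (J(W) = W*1 + W/1 = W + W*1 = W + W = 2*W)
J(C(3))³ = (2*3)³ = 6³ = 216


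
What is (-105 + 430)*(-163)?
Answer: -52975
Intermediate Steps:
(-105 + 430)*(-163) = 325*(-163) = -52975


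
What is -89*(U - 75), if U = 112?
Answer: -3293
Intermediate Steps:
-89*(U - 75) = -89*(112 - 75) = -89*37 = -3293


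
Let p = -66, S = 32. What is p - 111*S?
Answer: -3618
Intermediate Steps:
p - 111*S = -66 - 111*32 = -66 - 3552 = -3618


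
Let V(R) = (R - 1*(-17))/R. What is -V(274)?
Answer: -291/274 ≈ -1.0620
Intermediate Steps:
V(R) = (17 + R)/R (V(R) = (R + 17)/R = (17 + R)/R)
-V(274) = -(17 + 274)/274 = -291/274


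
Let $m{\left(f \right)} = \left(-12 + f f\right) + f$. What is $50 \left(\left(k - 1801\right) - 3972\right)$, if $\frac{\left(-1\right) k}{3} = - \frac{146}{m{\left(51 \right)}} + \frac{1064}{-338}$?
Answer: $- \frac{2142828515}{7436} \approx -2.8817 \cdot 10^{5}$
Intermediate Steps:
$m{\left(f \right)} = -12 + f + f^{2}$ ($m{\left(f \right)} = \left(-12 + f^{2}\right) + f = -12 + f + f^{2}$)
$k = \frac{714577}{74360}$ ($k = - 3 \left(- \frac{146}{-12 + 51 + 51^{2}} + \frac{1064}{-338}\right) = - 3 \left(- \frac{146}{-12 + 51 + 2601} + 1064 \left(- \frac{1}{338}\right)\right) = - 3 \left(- \frac{146}{2640} - \frac{532}{169}\right) = - 3 \left(\left(-146\right) \frac{1}{2640} - \frac{532}{169}\right) = - 3 \left(- \frac{73}{1320} - \frac{532}{169}\right) = \left(-3\right) \left(- \frac{714577}{223080}\right) = \frac{714577}{74360} \approx 9.6097$)
$50 \left(\left(k - 1801\right) - 3972\right) = 50 \left(\left(\frac{714577}{74360} - 1801\right) - 3972\right) = 50 \left(- \frac{133207783}{74360} - 3972\right) = 50 \left(- \frac{428565703}{74360}\right) = - \frac{2142828515}{7436}$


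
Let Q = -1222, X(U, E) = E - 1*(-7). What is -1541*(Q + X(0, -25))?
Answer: 1910840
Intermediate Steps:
X(U, E) = 7 + E (X(U, E) = E + 7 = 7 + E)
-1541*(Q + X(0, -25)) = -1541*(-1222 + (7 - 25)) = -1541*(-1222 - 18) = -1541*(-1240) = 1910840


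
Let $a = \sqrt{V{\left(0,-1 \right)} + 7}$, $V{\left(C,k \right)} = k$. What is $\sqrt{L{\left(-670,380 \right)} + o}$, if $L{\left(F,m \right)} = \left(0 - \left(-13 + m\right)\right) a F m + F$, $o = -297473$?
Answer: $\sqrt{-298143 + 93438200 \sqrt{6}} \approx 15119.0$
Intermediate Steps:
$a = \sqrt{6}$ ($a = \sqrt{-1 + 7} = \sqrt{6} \approx 2.4495$)
$L{\left(F,m \right)} = F + F m \sqrt{6} \left(13 - m\right)$ ($L{\left(F,m \right)} = \left(0 - \left(-13 + m\right)\right) \sqrt{6} F m + F = \left(13 - m\right) \sqrt{6} F m + F = \sqrt{6} \left(13 - m\right) F m + F = F \sqrt{6} \left(13 - m\right) m + F = F m \sqrt{6} \left(13 - m\right) + F = F + F m \sqrt{6} \left(13 - m\right)$)
$\sqrt{L{\left(-670,380 \right)} + o} = \sqrt{- 670 \left(1 - \sqrt{6} \cdot 380^{2} + 13 \cdot 380 \sqrt{6}\right) - 297473} = \sqrt{- 670 \left(1 - \sqrt{6} \cdot 144400 + 4940 \sqrt{6}\right) - 297473} = \sqrt{- 670 \left(1 - 144400 \sqrt{6} + 4940 \sqrt{6}\right) - 297473} = \sqrt{- 670 \left(1 - 139460 \sqrt{6}\right) - 297473} = \sqrt{\left(-670 + 93438200 \sqrt{6}\right) - 297473} = \sqrt{-298143 + 93438200 \sqrt{6}}$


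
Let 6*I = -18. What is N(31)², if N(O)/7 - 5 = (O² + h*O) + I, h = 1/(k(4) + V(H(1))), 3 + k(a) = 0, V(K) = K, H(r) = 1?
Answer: 175960225/4 ≈ 4.3990e+7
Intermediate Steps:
I = -3 (I = (⅙)*(-18) = -3)
k(a) = -3 (k(a) = -3 + 0 = -3)
h = -½ (h = 1/(-3 + 1) = 1/(-2) = -½ ≈ -0.50000)
N(O) = 14 + 7*O² - 7*O/2 (N(O) = 35 + 7*((O² - O/2) - 3) = 35 + 7*(-3 + O² - O/2) = 35 + (-21 + 7*O² - 7*O/2) = 14 + 7*O² - 7*O/2)
N(31)² = (14 + 7*31² - 7/2*31)² = (14 + 7*961 - 217/2)² = (14 + 6727 - 217/2)² = (13265/2)² = 175960225/4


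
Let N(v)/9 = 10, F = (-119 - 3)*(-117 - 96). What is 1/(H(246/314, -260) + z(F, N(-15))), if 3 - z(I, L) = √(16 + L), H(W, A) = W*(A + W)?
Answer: -60781771908/12129045331675 + 607573201*√106/24258090663350 ≈ -0.0047534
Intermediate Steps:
F = 25986 (F = -122*(-213) = 25986)
N(v) = 90 (N(v) = 9*10 = 90)
z(I, L) = 3 - √(16 + L)
1/(H(246/314, -260) + z(F, N(-15))) = 1/((246/314)*(-260 + 246/314) + (3 - √(16 + 90))) = 1/((246*(1/314))*(-260 + 246*(1/314)) + (3 - √106)) = 1/(123*(-260 + 123/157)/157 + (3 - √106)) = 1/((123/157)*(-40697/157) + (3 - √106)) = 1/(-5005731/24649 + (3 - √106)) = 1/(-4931784/24649 - √106)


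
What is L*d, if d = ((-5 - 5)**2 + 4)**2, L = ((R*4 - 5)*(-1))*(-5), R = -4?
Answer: -1135680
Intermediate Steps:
L = -105 (L = ((-4*4 - 5)*(-1))*(-5) = ((-16 - 5)*(-1))*(-5) = -21*(-1)*(-5) = 21*(-5) = -105)
d = 10816 (d = ((-10)**2 + 4)**2 = (100 + 4)**2 = 104**2 = 10816)
L*d = -105*10816 = -1135680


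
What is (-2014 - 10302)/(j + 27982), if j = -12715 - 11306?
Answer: -12316/3961 ≈ -3.1093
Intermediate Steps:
j = -24021
(-2014 - 10302)/(j + 27982) = (-2014 - 10302)/(-24021 + 27982) = -12316/3961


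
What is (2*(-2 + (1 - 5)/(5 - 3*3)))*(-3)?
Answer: 6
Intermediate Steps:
(2*(-2 + (1 - 5)/(5 - 3*3)))*(-3) = (2*(-2 - 4/(5 - 9)))*(-3) = (2*(-2 - 4/(-4)))*(-3) = (2*(-2 - 4*(-¼)))*(-3) = (2*(-2 + 1))*(-3) = (2*(-1))*(-3) = -2*(-3) = 6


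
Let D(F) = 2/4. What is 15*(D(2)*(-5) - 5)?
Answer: -225/2 ≈ -112.50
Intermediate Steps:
D(F) = 1/2 (D(F) = 2*(1/4) = 1/2)
15*(D(2)*(-5) - 5) = 15*((1/2)*(-5) - 5) = 15*(-5/2 - 5) = 15*(-15/2) = -225/2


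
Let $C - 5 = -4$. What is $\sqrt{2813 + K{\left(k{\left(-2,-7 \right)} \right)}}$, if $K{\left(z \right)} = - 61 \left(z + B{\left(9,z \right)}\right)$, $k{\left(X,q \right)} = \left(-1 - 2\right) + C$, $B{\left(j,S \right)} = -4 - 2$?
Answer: $\sqrt{3301} \approx 57.454$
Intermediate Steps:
$B{\left(j,S \right)} = -6$
$C = 1$ ($C = 5 - 4 = 1$)
$k{\left(X,q \right)} = -2$ ($k{\left(X,q \right)} = \left(-1 - 2\right) + 1 = -3 + 1 = -2$)
$K{\left(z \right)} = 366 - 61 z$ ($K{\left(z \right)} = - 61 \left(z - 6\right) = - 61 \left(-6 + z\right) = 366 - 61 z$)
$\sqrt{2813 + K{\left(k{\left(-2,-7 \right)} \right)}} = \sqrt{2813 + \left(366 - -122\right)} = \sqrt{2813 + \left(366 + 122\right)} = \sqrt{2813 + 488} = \sqrt{3301}$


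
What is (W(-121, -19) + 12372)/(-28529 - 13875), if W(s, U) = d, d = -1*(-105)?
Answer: -12477/42404 ≈ -0.29424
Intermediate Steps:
d = 105
W(s, U) = 105
(W(-121, -19) + 12372)/(-28529 - 13875) = (105 + 12372)/(-28529 - 13875) = 12477/(-42404) = 12477*(-1/42404) = -12477/42404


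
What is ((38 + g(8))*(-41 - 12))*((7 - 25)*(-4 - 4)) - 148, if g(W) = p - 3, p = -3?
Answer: -244372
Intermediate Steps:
g(W) = -6 (g(W) = -3 - 3 = -6)
((38 + g(8))*(-41 - 12))*((7 - 25)*(-4 - 4)) - 148 = ((38 - 6)*(-41 - 12))*((7 - 25)*(-4 - 4)) - 148 = (32*(-53))*(-18*(-8)) - 148 = -1696*144 - 148 = -244224 - 148 = -244372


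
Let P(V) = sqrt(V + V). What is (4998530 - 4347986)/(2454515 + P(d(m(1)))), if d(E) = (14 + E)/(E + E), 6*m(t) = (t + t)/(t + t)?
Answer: 26612833436/100410731419 - 54212*sqrt(85)/502053657095 ≈ 0.26504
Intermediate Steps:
m(t) = 1/6 (m(t) = ((t + t)/(t + t))/6 = ((2*t)/((2*t)))/6 = ((2*t)*(1/(2*t)))/6 = (1/6)*1 = 1/6)
d(E) = (14 + E)/(2*E) (d(E) = (14 + E)/((2*E)) = (14 + E)*(1/(2*E)) = (14 + E)/(2*E))
P(V) = sqrt(2)*sqrt(V) (P(V) = sqrt(2*V) = sqrt(2)*sqrt(V))
(4998530 - 4347986)/(2454515 + P(d(m(1)))) = (4998530 - 4347986)/(2454515 + sqrt(2)*sqrt((14 + 1/6)/(2*(1/6)))) = 650544/(2454515 + sqrt(2)*sqrt((1/2)*6*(85/6))) = 650544/(2454515 + sqrt(2)*sqrt(85/2)) = 650544/(2454515 + sqrt(2)*(sqrt(170)/2)) = 650544/(2454515 + sqrt(85))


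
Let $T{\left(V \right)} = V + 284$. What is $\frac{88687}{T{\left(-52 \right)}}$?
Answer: $\frac{88687}{232} \approx 382.27$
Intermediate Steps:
$T{\left(V \right)} = 284 + V$
$\frac{88687}{T{\left(-52 \right)}} = \frac{88687}{284 - 52} = \frac{88687}{232}$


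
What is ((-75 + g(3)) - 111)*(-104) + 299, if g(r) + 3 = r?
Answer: 19643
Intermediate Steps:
g(r) = -3 + r
((-75 + g(3)) - 111)*(-104) + 299 = ((-75 + (-3 + 3)) - 111)*(-104) + 299 = ((-75 + 0) - 111)*(-104) + 299 = (-75 - 111)*(-104) + 299 = -186*(-104) + 299 = 19344 + 299 = 19643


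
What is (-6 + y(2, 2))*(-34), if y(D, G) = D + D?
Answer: 68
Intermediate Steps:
y(D, G) = 2*D
(-6 + y(2, 2))*(-34) = (-6 + 2*2)*(-34) = (-6 + 4)*(-34) = -2*(-34) = 68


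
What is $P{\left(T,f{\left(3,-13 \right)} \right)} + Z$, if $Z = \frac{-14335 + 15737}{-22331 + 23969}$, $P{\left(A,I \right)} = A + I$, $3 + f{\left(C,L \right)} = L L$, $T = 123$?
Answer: $\frac{237392}{819} \approx 289.86$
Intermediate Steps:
$f{\left(C,L \right)} = -3 + L^{2}$ ($f{\left(C,L \right)} = -3 + L L = -3 + L^{2}$)
$Z = \frac{701}{819}$ ($Z = \frac{1402}{1638} = 1402 \cdot \frac{1}{1638} = \frac{701}{819} \approx 0.85592$)
$P{\left(T,f{\left(3,-13 \right)} \right)} + Z = \left(123 - \left(3 - \left(-13\right)^{2}\right)\right) + \frac{701}{819} = \left(123 + \left(-3 + 169\right)\right) + \frac{701}{819} = \left(123 + 166\right) + \frac{701}{819} = 289 + \frac{701}{819} = \frac{237392}{819}$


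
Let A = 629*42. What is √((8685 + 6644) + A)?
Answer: √41747 ≈ 204.32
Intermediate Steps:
A = 26418
√((8685 + 6644) + A) = √((8685 + 6644) + 26418) = √(15329 + 26418) = √41747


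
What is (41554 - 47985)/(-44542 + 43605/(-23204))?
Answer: 149224924/1033596173 ≈ 0.14437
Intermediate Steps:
(41554 - 47985)/(-44542 + 43605/(-23204)) = -6431/(-44542 + 43605*(-1/23204)) = -6431/(-44542 - 43605/23204) = -6431/(-1033596173/23204) = -6431*(-23204/1033596173) = 149224924/1033596173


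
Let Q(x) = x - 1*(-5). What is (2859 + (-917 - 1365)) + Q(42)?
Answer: 624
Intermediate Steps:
Q(x) = 5 + x (Q(x) = x + 5 = 5 + x)
(2859 + (-917 - 1365)) + Q(42) = (2859 + (-917 - 1365)) + (5 + 42) = (2859 - 2282) + 47 = 577 + 47 = 624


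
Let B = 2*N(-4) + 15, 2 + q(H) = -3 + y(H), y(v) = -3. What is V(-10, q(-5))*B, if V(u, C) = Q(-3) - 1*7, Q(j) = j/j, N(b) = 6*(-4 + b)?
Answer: 486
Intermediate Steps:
q(H) = -8 (q(H) = -2 + (-3 - 3) = -2 - 6 = -8)
N(b) = -24 + 6*b
Q(j) = 1
V(u, C) = -6 (V(u, C) = 1 - 1*7 = 1 - 7 = -6)
B = -81 (B = 2*(-24 + 6*(-4)) + 15 = 2*(-24 - 24) + 15 = 2*(-48) + 15 = -96 + 15 = -81)
V(-10, q(-5))*B = -6*(-81) = 486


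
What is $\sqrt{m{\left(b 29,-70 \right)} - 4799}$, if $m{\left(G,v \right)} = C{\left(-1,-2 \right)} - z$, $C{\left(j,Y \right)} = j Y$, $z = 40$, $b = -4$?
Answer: $i \sqrt{4837} \approx 69.549 i$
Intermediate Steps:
$C{\left(j,Y \right)} = Y j$
$m{\left(G,v \right)} = -38$ ($m{\left(G,v \right)} = \left(-2\right) \left(-1\right) - 40 = 2 - 40 = -38$)
$\sqrt{m{\left(b 29,-70 \right)} - 4799} = \sqrt{-38 - 4799} = \sqrt{-4837} = i \sqrt{4837}$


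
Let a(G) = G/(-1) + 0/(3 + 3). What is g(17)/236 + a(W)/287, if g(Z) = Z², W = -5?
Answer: 84123/67732 ≈ 1.2420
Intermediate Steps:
a(G) = -G (a(G) = G*(-1) + 0/6 = -G + 0*(⅙) = -G + 0 = -G)
g(17)/236 + a(W)/287 = 17²/236 - 1*(-5)/287 = 289*(1/236) + 5*(1/287) = 289/236 + 5/287 = 84123/67732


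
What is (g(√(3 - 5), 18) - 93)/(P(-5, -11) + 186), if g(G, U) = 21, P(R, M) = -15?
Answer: -8/19 ≈ -0.42105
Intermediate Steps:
(g(√(3 - 5), 18) - 93)/(P(-5, -11) + 186) = (21 - 93)/(-15 + 186) = -72/171 = -72*1/171 = -8/19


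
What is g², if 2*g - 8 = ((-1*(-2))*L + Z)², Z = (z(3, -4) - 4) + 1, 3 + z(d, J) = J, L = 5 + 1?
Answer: 36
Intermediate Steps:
L = 6
z(d, J) = -3 + J
Z = -10 (Z = ((-3 - 4) - 4) + 1 = (-7 - 4) + 1 = -11 + 1 = -10)
g = 6 (g = 4 + (-1*(-2)*6 - 10)²/2 = 4 + (2*6 - 10)²/2 = 4 + (12 - 10)²/2 = 4 + (½)*2² = 4 + (½)*4 = 4 + 2 = 6)
g² = 6² = 36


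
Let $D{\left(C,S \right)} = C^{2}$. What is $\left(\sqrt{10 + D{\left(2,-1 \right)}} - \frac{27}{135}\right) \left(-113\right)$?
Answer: $\frac{113}{5} - 113 \sqrt{14} \approx -400.21$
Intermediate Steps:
$\left(\sqrt{10 + D{\left(2,-1 \right)}} - \frac{27}{135}\right) \left(-113\right) = \left(\sqrt{10 + 2^{2}} - \frac{27}{135}\right) \left(-113\right) = \left(\sqrt{10 + 4} - \frac{1}{5}\right) \left(-113\right) = \left(\sqrt{14} - \frac{1}{5}\right) \left(-113\right) = \left(- \frac{1}{5} + \sqrt{14}\right) \left(-113\right) = \frac{113}{5} - 113 \sqrt{14}$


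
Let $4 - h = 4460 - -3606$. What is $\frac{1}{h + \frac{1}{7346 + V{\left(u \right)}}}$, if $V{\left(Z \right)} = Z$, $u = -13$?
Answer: $- \frac{7333}{59118645} \approx -0.00012404$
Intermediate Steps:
$h = -8062$ ($h = 4 - \left(4460 - -3606\right) = 4 - \left(4460 + 3606\right) = 4 - 8066 = -8062$)
$\frac{1}{h + \frac{1}{7346 + V{\left(u \right)}}} = \frac{1}{-8062 + \frac{1}{7346 - 13}} = \frac{1}{-8062 + \frac{1}{7333}} = \frac{1}{- \frac{59118645}{7333}} = - \frac{7333}{59118645}$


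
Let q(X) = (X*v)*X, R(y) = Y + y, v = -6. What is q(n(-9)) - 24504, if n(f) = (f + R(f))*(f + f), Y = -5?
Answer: -1052880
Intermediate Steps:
R(y) = -5 + y
n(f) = 2*f*(-5 + 2*f) (n(f) = (f + (-5 + f))*(f + f) = (-5 + 2*f)*(2*f) = 2*f*(-5 + 2*f))
q(X) = -6*X² (q(X) = (X*(-6))*X = (-6*X)*X = -6*X²)
q(n(-9)) - 24504 = -6*324*(-5 + 2*(-9))² - 24504 = -6*324*(-5 - 18)² - 24504 = -6*(2*(-9)*(-23))² - 24504 = -6*414² - 24504 = -6*171396 - 24504 = -1028376 - 24504 = -1052880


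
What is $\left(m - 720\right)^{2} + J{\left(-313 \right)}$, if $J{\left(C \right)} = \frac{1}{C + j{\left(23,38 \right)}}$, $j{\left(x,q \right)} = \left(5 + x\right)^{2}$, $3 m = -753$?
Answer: $\frac{444078112}{471} \approx 9.4284 \cdot 10^{5}$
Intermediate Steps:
$m = -251$ ($m = \frac{1}{3} \left(-753\right) = -251$)
$J{\left(C \right)} = \frac{1}{784 + C}$ ($J{\left(C \right)} = \frac{1}{C + \left(5 + 23\right)^{2}} = \frac{1}{C + 28^{2}} = \frac{1}{C + 784} = \frac{1}{784 + C}$)
$\left(m - 720\right)^{2} + J{\left(-313 \right)} = \left(-251 - 720\right)^{2} + \frac{1}{784 - 313} = \left(-971\right)^{2} + \frac{1}{471} = 942841 + \frac{1}{471} = \frac{444078112}{471}$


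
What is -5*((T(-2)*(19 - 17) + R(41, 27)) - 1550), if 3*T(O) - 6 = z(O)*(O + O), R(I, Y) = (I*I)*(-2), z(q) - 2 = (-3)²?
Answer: 74060/3 ≈ 24687.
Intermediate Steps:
z(q) = 11 (z(q) = 2 + (-3)² = 2 + 9 = 11)
R(I, Y) = -2*I² (R(I, Y) = I²*(-2) = -2*I²)
T(O) = 2 + 22*O/3 (T(O) = 2 + (11*(O + O))/3 = 2 + (11*(2*O))/3 = 2 + (22*O)/3 = 2 + 22*O/3)
-5*((T(-2)*(19 - 17) + R(41, 27)) - 1550) = -5*(((2 + (22/3)*(-2))*(19 - 17) - 2*41²) - 1550) = -5*(((2 - 44/3)*2 - 2*1681) - 1550) = -5*((-38/3*2 - 3362) - 1550) = -5*((-76/3 - 3362) - 1550) = -5*(-10162/3 - 1550) = -5*(-14812/3) = 74060/3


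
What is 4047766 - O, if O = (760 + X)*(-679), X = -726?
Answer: 4070852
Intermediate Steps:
O = -23086 (O = (760 - 726)*(-679) = 34*(-679) = -23086)
4047766 - O = 4047766 - 1*(-23086) = 4047766 + 23086 = 4070852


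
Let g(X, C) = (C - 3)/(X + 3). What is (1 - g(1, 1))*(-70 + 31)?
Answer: -117/2 ≈ -58.500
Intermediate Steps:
g(X, C) = (-3 + C)/(3 + X)
(1 - g(1, 1))*(-70 + 31) = (1 - (-3 + 1)/(3 + 1))*(-70 + 31) = (1 - (-2)/4)*(-39) = (1 - 1*(-½))*(-39) = (1 + ½)*(-39) = (3/2)*(-39) = -117/2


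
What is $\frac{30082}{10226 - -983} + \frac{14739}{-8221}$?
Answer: $\frac{82094671}{92149189} \approx 0.89089$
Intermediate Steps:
$\frac{30082}{10226 - -983} + \frac{14739}{-8221} = \frac{30082}{10226 + 983} + 14739 \left(- \frac{1}{8221}\right) = \frac{30082}{11209} - \frac{14739}{8221} = \frac{82094671}{92149189}$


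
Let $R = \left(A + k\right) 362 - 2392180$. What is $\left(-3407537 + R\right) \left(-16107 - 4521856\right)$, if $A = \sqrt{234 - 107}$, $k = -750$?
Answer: $27550958110971 - 1642742606 \sqrt{127} \approx 2.7532 \cdot 10^{13}$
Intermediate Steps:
$A = \sqrt{127} \approx 11.269$
$R = -2663680 + 362 \sqrt{127}$ ($R = \left(\sqrt{127} - 750\right) 362 - 2392180 = \left(-750 + \sqrt{127}\right) 362 - 2392180 = \left(-271500 + 362 \sqrt{127}\right) - 2392180 = -2663680 + 362 \sqrt{127} \approx -2.6596 \cdot 10^{6}$)
$\left(-3407537 + R\right) \left(-16107 - 4521856\right) = \left(-3407537 - \left(2663680 - 362 \sqrt{127}\right)\right) \left(-16107 - 4521856\right) = \left(-6071217 + 362 \sqrt{127}\right) \left(-4537963\right) = 27550958110971 - 1642742606 \sqrt{127}$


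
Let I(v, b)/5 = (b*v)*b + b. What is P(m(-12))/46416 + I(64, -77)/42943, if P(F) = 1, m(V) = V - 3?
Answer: 88046321263/1993242288 ≈ 44.172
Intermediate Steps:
m(V) = -3 + V
I(v, b) = 5*b + 5*v*b² (I(v, b) = 5*((b*v)*b + b) = 5*(v*b² + b) = 5*(b + v*b²) = 5*b + 5*v*b²)
P(m(-12))/46416 + I(64, -77)/42943 = 1/46416 + (5*(-77)*(1 - 77*64))/42943 = 1*(1/46416) + (5*(-77)*(1 - 4928))*(1/42943) = 1/46416 + (5*(-77)*(-4927))*(1/42943) = 1/46416 + 1896895*(1/42943) = 1/46416 + 1896895/42943 = 88046321263/1993242288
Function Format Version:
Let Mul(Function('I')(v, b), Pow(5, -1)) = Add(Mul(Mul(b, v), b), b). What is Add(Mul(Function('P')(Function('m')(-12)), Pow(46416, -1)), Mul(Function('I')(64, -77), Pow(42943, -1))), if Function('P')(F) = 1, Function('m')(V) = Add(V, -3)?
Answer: Rational(88046321263, 1993242288) ≈ 44.172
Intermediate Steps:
Function('m')(V) = Add(-3, V)
Function('I')(v, b) = Add(Mul(5, b), Mul(5, v, Pow(b, 2))) (Function('I')(v, b) = Mul(5, Add(Mul(Mul(b, v), b), b)) = Mul(5, Add(Mul(v, Pow(b, 2)), b)) = Mul(5, Add(b, Mul(v, Pow(b, 2)))) = Add(Mul(5, b), Mul(5, v, Pow(b, 2))))
Add(Mul(Function('P')(Function('m')(-12)), Pow(46416, -1)), Mul(Function('I')(64, -77), Pow(42943, -1))) = Add(Mul(1, Pow(46416, -1)), Mul(Mul(5, -77, Add(1, Mul(-77, 64))), Pow(42943, -1))) = Add(Mul(1, Rational(1, 46416)), Mul(Mul(5, -77, Add(1, -4928)), Rational(1, 42943))) = Add(Rational(1, 46416), Mul(Mul(5, -77, -4927), Rational(1, 42943))) = Add(Rational(1, 46416), Mul(1896895, Rational(1, 42943))) = Add(Rational(1, 46416), Rational(1896895, 42943)) = Rational(88046321263, 1993242288)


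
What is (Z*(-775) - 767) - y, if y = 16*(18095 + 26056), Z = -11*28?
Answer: -468483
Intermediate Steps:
Z = -308
y = 706416 (y = 16*44151 = 706416)
(Z*(-775) - 767) - y = (-308*(-775) - 767) - 1*706416 = (238700 - 767) - 706416 = 237933 - 706416 = -468483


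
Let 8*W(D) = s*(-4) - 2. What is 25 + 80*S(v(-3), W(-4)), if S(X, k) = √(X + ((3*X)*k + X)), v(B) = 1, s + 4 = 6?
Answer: 25 + 40*I*√7 ≈ 25.0 + 105.83*I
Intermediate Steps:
s = 2 (s = -4 + 6 = 2)
W(D) = -5/4 (W(D) = (2*(-4) - 2)/8 = (-8 - 2)/8 = (⅛)*(-10) = -5/4)
S(X, k) = √(2*X + 3*X*k) (S(X, k) = √(X + (3*X*k + X)) = √(X + (X + 3*X*k)) = √(2*X + 3*X*k))
25 + 80*S(v(-3), W(-4)) = 25 + 80*√(1*(2 + 3*(-5/4))) = 25 + 80*√(1*(2 - 15/4)) = 25 + 80*√(1*(-7/4)) = 25 + 80*√(-7/4) = 25 + 80*(I*√7/2) = 25 + 40*I*√7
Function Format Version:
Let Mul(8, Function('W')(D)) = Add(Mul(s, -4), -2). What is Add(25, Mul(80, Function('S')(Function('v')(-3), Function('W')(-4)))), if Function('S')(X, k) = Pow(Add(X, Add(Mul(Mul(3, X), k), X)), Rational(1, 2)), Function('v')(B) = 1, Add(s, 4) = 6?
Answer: Add(25, Mul(40, I, Pow(7, Rational(1, 2)))) ≈ Add(25.000, Mul(105.83, I))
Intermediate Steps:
s = 2 (s = Add(-4, 6) = 2)
Function('W')(D) = Rational(-5, 4) (Function('W')(D) = Mul(Rational(1, 8), Add(Mul(2, -4), -2)) = Mul(Rational(1, 8), Add(-8, -2)) = Mul(Rational(1, 8), -10) = Rational(-5, 4))
Function('S')(X, k) = Pow(Add(Mul(2, X), Mul(3, X, k)), Rational(1, 2)) (Function('S')(X, k) = Pow(Add(X, Add(Mul(3, X, k), X)), Rational(1, 2)) = Pow(Add(X, Add(X, Mul(3, X, k))), Rational(1, 2)) = Pow(Add(Mul(2, X), Mul(3, X, k)), Rational(1, 2)))
Add(25, Mul(80, Function('S')(Function('v')(-3), Function('W')(-4)))) = Add(25, Mul(80, Pow(Mul(1, Add(2, Mul(3, Rational(-5, 4)))), Rational(1, 2)))) = Add(25, Mul(80, Pow(Mul(1, Add(2, Rational(-15, 4))), Rational(1, 2)))) = Add(25, Mul(80, Pow(Mul(1, Rational(-7, 4)), Rational(1, 2)))) = Add(25, Mul(80, Pow(Rational(-7, 4), Rational(1, 2)))) = Add(25, Mul(80, Mul(Rational(1, 2), I, Pow(7, Rational(1, 2))))) = Add(25, Mul(40, I, Pow(7, Rational(1, 2))))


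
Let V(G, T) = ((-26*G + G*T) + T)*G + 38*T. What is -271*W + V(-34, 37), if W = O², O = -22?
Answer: -118300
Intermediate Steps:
V(G, T) = 38*T + G*(T - 26*G + G*T) (V(G, T) = (T - 26*G + G*T)*G + 38*T = G*(T - 26*G + G*T) + 38*T = 38*T + G*(T - 26*G + G*T))
W = 484 (W = (-22)² = 484)
-271*W + V(-34, 37) = -271*484 + (-26*(-34)² + 38*37 - 34*37 + 37*(-34)²) = -131164 + (-26*1156 + 1406 - 1258 + 37*1156) = -131164 + (-30056 + 1406 - 1258 + 42772) = -131164 + 12864 = -118300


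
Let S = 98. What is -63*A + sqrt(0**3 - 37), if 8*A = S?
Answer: -3087/4 + I*sqrt(37) ≈ -771.75 + 6.0828*I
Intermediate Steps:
A = 49/4 (A = (1/8)*98 = 49/4 ≈ 12.250)
-63*A + sqrt(0**3 - 37) = -63*49/4 + sqrt(0**3 - 37) = -3087/4 + sqrt(0 - 37) = -3087/4 + sqrt(-37) = -3087/4 + I*sqrt(37)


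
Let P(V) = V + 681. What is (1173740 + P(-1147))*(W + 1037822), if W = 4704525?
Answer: 6737346434078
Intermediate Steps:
P(V) = 681 + V
(1173740 + P(-1147))*(W + 1037822) = (1173740 + (681 - 1147))*(4704525 + 1037822) = (1173740 - 466)*5742347 = 1173274*5742347 = 6737346434078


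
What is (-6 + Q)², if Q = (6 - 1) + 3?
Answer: 4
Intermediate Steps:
Q = 8 (Q = 5 + 3 = 8)
(-6 + Q)² = (-6 + 8)² = 2² = 4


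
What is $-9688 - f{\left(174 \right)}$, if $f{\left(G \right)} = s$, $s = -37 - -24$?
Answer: $-9675$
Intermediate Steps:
$s = -13$ ($s = -37 + 24 = -13$)
$f{\left(G \right)} = -13$
$-9688 - f{\left(174 \right)} = -9688 - -13 = -9688 + 13 = -9675$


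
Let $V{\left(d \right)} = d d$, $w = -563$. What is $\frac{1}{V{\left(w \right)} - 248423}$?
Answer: $\frac{1}{68546} \approx 1.4589 \cdot 10^{-5}$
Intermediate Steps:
$V{\left(d \right)} = d^{2}$
$\frac{1}{V{\left(w \right)} - 248423} = \frac{1}{\left(-563\right)^{2} - 248423} = \frac{1}{316969 - 248423} = \frac{1}{68546}$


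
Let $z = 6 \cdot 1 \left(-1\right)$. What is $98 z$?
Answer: $-588$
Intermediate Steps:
$z = -6$ ($z = 6 \left(-1\right) = -6$)
$98 z = 98 \left(-6\right) = -588$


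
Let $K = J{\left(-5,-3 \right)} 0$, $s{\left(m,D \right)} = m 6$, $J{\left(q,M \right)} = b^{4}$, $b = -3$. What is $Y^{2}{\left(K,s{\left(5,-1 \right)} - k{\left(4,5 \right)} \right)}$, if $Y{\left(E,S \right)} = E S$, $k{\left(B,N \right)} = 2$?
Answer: $0$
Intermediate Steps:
$J{\left(q,M \right)} = 81$ ($J{\left(q,M \right)} = \left(-3\right)^{4} = 81$)
$s{\left(m,D \right)} = 6 m$
$K = 0$ ($K = 81 \cdot 0 = 0$)
$Y^{2}{\left(K,s{\left(5,-1 \right)} - k{\left(4,5 \right)} \right)} = \left(0 \left(6 \cdot 5 - 2\right)\right)^{2} = \left(0 \left(30 - 2\right)\right)^{2} = \left(0 \cdot 28\right)^{2} = 0^{2} = 0$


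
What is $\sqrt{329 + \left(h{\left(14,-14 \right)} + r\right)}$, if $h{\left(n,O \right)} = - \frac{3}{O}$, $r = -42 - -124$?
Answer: $\frac{\sqrt{80598}}{14} \approx 20.278$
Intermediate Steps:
$r = 82$ ($r = -42 + 124 = 82$)
$\sqrt{329 + \left(h{\left(14,-14 \right)} + r\right)} = \sqrt{329 + \left(- \frac{3}{-14} + 82\right)} = \sqrt{329 + \left(\left(-3\right) \left(- \frac{1}{14}\right) + 82\right)} = \sqrt{329 + \left(\frac{3}{14} + 82\right)} = \sqrt{329 + \frac{1151}{14}} = \sqrt{\frac{5757}{14}} = \frac{\sqrt{80598}}{14}$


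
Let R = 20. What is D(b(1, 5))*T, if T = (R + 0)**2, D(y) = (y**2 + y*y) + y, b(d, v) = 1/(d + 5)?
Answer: 800/9 ≈ 88.889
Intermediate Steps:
b(d, v) = 1/(5 + d)
D(y) = y + 2*y**2 (D(y) = (y**2 + y**2) + y = 2*y**2 + y = y + 2*y**2)
T = 400 (T = (20 + 0)**2 = 20**2 = 400)
D(b(1, 5))*T = ((1 + 2/(5 + 1))/(5 + 1))*400 = ((1 + 2/6)/6)*400 = ((1 + 2*(1/6))/6)*400 = ((1 + 1/3)/6)*400 = ((1/6)*(4/3))*400 = (2/9)*400 = 800/9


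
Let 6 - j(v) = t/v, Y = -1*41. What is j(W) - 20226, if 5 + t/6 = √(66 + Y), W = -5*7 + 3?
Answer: -20220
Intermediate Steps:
Y = -41
W = -32 (W = -35 + 3 = -32)
t = 0 (t = -30 + 6*√(66 - 41) = -30 + 6*√25 = -30 + 6*5 = -30 + 30 = 0)
j(v) = 6 (j(v) = 6 - 0/v = 6 - 1*0 = 6 + 0 = 6)
j(W) - 20226 = 6 - 20226 = -20220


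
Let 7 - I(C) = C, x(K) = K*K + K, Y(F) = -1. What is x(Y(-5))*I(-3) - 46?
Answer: -46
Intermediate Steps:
x(K) = K + K² (x(K) = K² + K = K + K²)
I(C) = 7 - C
x(Y(-5))*I(-3) - 46 = (-(1 - 1))*(7 - 1*(-3)) - 46 = (-1*0)*(7 + 3) - 46 = 0*10 - 46 = 0 - 46 = -46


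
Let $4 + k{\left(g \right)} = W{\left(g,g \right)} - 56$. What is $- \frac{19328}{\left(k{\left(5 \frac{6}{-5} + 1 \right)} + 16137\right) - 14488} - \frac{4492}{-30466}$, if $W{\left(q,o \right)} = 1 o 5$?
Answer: $- \frac{72727670}{5956103} \approx -12.211$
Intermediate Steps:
$W{\left(q,o \right)} = 5 o$ ($W{\left(q,o \right)} = o 5 = 5 o$)
$k{\left(g \right)} = -60 + 5 g$ ($k{\left(g \right)} = -4 + \left(5 g - 56\right) = -4 + \left(-56 + 5 g\right) = -60 + 5 g$)
$- \frac{19328}{\left(k{\left(5 \frac{6}{-5} + 1 \right)} + 16137\right) - 14488} - \frac{4492}{-30466} = - \frac{19328}{\left(\left(-60 + 5 \left(5 \frac{6}{-5} + 1\right)\right) + 16137\right) - 14488} - \frac{4492}{-30466} = - \frac{19328}{\left(\left(-60 + 5 \left(5 \cdot 6 \left(- \frac{1}{5}\right) + 1\right)\right) + 16137\right) - 14488} - - \frac{2246}{15233} = - \frac{19328}{\left(\left(-60 + 5 \left(5 \left(- \frac{6}{5}\right) + 1\right)\right) + 16137\right) - 14488} + \frac{2246}{15233} = - \frac{19328}{\left(\left(-60 + 5 \left(-6 + 1\right)\right) + 16137\right) - 14488} + \frac{2246}{15233} = - \frac{19328}{\left(\left(-60 + 5 \left(-5\right)\right) + 16137\right) - 14488} + \frac{2246}{15233} = - \frac{19328}{\left(\left(-60 - 25\right) + 16137\right) - 14488} + \frac{2246}{15233} = - \frac{19328}{\left(-85 + 16137\right) - 14488} + \frac{2246}{15233} = - \frac{19328}{16052 - 14488} + \frac{2246}{15233} = - \frac{19328}{1564} + \frac{2246}{15233} = \left(-19328\right) \frac{1}{1564} + \frac{2246}{15233} = - \frac{4832}{391} + \frac{2246}{15233} = - \frac{72727670}{5956103}$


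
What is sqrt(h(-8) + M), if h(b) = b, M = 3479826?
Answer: 43*sqrt(1882) ≈ 1865.4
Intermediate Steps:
sqrt(h(-8) + M) = sqrt(-8 + 3479826) = sqrt(3479818) = 43*sqrt(1882)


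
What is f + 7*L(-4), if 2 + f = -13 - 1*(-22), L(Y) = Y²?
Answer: 119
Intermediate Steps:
f = 7 (f = -2 + (-13 - 1*(-22)) = -2 + (-13 + 22) = -2 + 9 = 7)
f + 7*L(-4) = 7 + 7*(-4)² = 7 + 7*16 = 7 + 112 = 119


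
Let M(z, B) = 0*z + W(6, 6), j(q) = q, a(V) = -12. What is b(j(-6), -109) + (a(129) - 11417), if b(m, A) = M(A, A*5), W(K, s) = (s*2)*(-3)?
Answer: -11465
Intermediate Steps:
W(K, s) = -6*s (W(K, s) = (2*s)*(-3) = -6*s)
M(z, B) = -36 (M(z, B) = 0*z - 6*6 = 0 - 36 = -36)
b(m, A) = -36
b(j(-6), -109) + (a(129) - 11417) = -36 + (-12 - 11417) = -36 - 11429 = -11465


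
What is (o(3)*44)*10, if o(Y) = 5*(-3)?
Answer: -6600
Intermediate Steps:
o(Y) = -15
(o(3)*44)*10 = -15*44*10 = -660*10 = -6600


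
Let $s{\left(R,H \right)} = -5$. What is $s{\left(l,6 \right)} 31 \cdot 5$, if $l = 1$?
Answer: $-775$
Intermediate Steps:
$s{\left(l,6 \right)} 31 \cdot 5 = \left(-5\right) 31 \cdot 5 = \left(-155\right) 5 = -775$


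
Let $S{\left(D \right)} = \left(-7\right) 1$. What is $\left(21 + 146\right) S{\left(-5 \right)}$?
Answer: $-1169$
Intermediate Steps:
$S{\left(D \right)} = -7$
$\left(21 + 146\right) S{\left(-5 \right)} = \left(21 + 146\right) \left(-7\right) = 167 \left(-7\right) = -1169$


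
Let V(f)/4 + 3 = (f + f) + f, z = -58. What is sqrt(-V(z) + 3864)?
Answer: 6*sqrt(127) ≈ 67.617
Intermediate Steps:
V(f) = -12 + 12*f (V(f) = -12 + 4*((f + f) + f) = -12 + 4*(2*f + f) = -12 + 4*(3*f) = -12 + 12*f)
sqrt(-V(z) + 3864) = sqrt(-(-12 + 12*(-58)) + 3864) = sqrt(-(-12 - 696) + 3864) = sqrt(-1*(-708) + 3864) = sqrt(708 + 3864) = sqrt(4572) = 6*sqrt(127)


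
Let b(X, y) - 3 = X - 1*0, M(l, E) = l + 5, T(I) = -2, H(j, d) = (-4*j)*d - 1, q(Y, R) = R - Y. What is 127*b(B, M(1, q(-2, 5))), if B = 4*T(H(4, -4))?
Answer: -635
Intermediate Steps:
H(j, d) = -1 - 4*d*j (H(j, d) = -4*d*j - 1 = -1 - 4*d*j)
M(l, E) = 5 + l
B = -8 (B = 4*(-2) = -8)
b(X, y) = 3 + X (b(X, y) = 3 + (X - 1*0) = 3 + (X + 0) = 3 + X)
127*b(B, M(1, q(-2, 5))) = 127*(3 - 8) = 127*(-5) = -635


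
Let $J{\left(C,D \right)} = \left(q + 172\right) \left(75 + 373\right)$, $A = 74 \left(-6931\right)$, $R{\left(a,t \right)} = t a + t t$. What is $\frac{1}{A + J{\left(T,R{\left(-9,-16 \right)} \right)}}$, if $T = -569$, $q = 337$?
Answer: $- \frac{1}{284862} \approx -3.5105 \cdot 10^{-6}$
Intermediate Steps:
$R{\left(a,t \right)} = t^{2} + a t$ ($R{\left(a,t \right)} = a t + t^{2} = t^{2} + a t$)
$A = -512894$
$J{\left(C,D \right)} = 228032$ ($J{\left(C,D \right)} = \left(337 + 172\right) \left(75 + 373\right) = 509 \cdot 448 = 228032$)
$\frac{1}{A + J{\left(T,R{\left(-9,-16 \right)} \right)}} = \frac{1}{-512894 + 228032} = \frac{1}{-284862} = - \frac{1}{284862}$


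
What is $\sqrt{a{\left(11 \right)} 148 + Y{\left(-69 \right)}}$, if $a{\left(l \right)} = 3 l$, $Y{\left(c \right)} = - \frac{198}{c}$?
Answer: $\frac{\sqrt{2585154}}{23} \approx 69.906$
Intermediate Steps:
$\sqrt{a{\left(11 \right)} 148 + Y{\left(-69 \right)}} = \sqrt{3 \cdot 11 \cdot 148 - \frac{198}{-69}} = \sqrt{33 \cdot 148 - - \frac{66}{23}} = \sqrt{4884 + \frac{66}{23}} = \sqrt{\frac{112398}{23}} = \frac{\sqrt{2585154}}{23}$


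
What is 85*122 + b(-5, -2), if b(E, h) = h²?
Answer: 10374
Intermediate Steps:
85*122 + b(-5, -2) = 85*122 + (-2)² = 10370 + 4 = 10374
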